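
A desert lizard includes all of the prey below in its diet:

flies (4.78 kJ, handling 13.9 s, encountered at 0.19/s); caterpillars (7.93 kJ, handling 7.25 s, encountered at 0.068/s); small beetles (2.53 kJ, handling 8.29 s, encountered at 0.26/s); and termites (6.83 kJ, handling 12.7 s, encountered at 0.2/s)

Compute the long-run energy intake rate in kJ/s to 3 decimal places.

Energy encountered per unit search time: 0.19×4.78 + 0.068×7.93 + 0.26×2.53 + 0.2×6.83 = 3.471 kJ/s.
Handling time per unit search time: 0.19×13.9 + 0.068×7.25 + 0.26×8.29 + 0.2×12.7 = 7.829.
Rate = 3.471/(1 + 7.829) = 0.3931 kJ/s.

0.393 kJ/s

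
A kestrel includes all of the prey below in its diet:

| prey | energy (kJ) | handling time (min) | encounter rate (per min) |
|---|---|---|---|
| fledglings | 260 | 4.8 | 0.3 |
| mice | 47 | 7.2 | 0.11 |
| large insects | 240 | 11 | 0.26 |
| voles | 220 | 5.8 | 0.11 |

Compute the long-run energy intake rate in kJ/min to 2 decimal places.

25.23 kJ/min

R = Σλ_iE_i / (1 + Σλ_ih_i)
Numerator: 0.3×260 + 0.11×47 + 0.26×240 + 0.11×220 = 169.8
Denominator: 1 + 0.3×4.8 + 0.11×7.2 + 0.26×11 + 0.11×5.8 = 6.73
R = 169.8/6.73 = 25.23 kJ/min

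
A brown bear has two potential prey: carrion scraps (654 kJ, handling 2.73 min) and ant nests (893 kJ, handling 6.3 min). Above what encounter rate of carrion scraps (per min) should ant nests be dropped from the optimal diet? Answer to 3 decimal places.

The zero-one rule: include ant nests iff E₂/h₂ > λE₁/(1+λh₁). Equality gives the switch point.
λE₁h₂ = E₂ + λE₂h₁ ⇒ λ = E₂/(E₁h₂ − E₂h₁) = 893/(4120 − 2438) = 0.5308 per min.

0.531 per min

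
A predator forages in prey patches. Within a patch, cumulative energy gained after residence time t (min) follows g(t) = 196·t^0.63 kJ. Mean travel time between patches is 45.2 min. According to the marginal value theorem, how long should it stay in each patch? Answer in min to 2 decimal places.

76.96 min

By the marginal value theorem, leave when the instantaneous gain rate g'(t) equals the habitat-wide average g(t)/(T + t).
g'(t) = 0.63·196·t^-0.37. Setting 0.63·196·t^-0.37 = 196·t^0.63/(45.2+t) gives 0.63(45.2+t) = t, so 0.37·t = 0.63×45.2.
t* = 0.63×45.2/0.37 = 76.96 min.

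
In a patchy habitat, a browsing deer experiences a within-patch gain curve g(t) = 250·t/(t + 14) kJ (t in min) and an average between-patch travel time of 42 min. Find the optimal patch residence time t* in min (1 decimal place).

Optimal t* satisfies g'(t*) = g(t*)/(T + t*).
g'(t) = 250·14/(t + 14)². Setting 250·14/(t+14)² = 250t/[(t+14)(42+t)] gives 14(42+t) = t(t+14), so t² = 14×42 = 588.
t* = √588 = 24.25 min.

24.2 min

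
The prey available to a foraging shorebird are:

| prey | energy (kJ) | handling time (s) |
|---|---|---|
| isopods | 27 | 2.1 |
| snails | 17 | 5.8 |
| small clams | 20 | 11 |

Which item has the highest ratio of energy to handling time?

isopods

Profitability E/h (kJ/s): isopods = 27/2.1 = 12.9, snails = 17/5.8 = 2.93, small clams = 20/11 = 1.82.
Ranked: isopods > snails > small clams.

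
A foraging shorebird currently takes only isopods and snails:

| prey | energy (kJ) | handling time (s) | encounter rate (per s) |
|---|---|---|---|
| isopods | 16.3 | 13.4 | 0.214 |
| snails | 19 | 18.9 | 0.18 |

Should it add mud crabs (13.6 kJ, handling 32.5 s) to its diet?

Intake rate on the current diet: R = (0.214×16.3 + 0.18×19) / (1 + 0.214×13.4 + 0.18×18.9) = 6.908/7.27 = 0.9503 kJ/s.
mud crabs: E/h = 13.6/32.5 = 0.4185 kJ/s.
0.4185 < 0.9503, so adding mud crabs would lower the average — exclude it.

No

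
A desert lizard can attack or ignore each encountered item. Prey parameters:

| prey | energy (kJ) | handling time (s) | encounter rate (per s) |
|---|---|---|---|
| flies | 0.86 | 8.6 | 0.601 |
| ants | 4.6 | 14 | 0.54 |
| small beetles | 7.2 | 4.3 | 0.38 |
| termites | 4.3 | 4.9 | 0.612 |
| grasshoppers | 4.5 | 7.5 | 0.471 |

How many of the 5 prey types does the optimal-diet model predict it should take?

1

E/h in descending order: small beetles 1.67, termites 0.878, grasshoppers 0.6, ants 0.329, flies 0.1 kJ/s. The optimal diet is the largest prefix of this list for which every included type satisfies E_i/h_i > R on the types above it.
Rate on top 1: 1.039. termites: 0.878 < 1.039 → exclude; stop.
Optimal diet: small beetles — 1 of 5 types.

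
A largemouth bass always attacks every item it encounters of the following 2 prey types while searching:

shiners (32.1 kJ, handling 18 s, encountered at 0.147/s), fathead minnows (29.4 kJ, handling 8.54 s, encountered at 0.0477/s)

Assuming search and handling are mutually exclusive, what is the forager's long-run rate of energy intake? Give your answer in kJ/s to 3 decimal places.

1.510 kJ/s

R = Σλ_iE_i / (1 + Σλ_ih_i)
Numerator: 0.147×32.1 + 0.0477×29.4 = 6.121
Denominator: 1 + 0.147×18 + 0.0477×8.54 = 4.053
R = 6.121/4.053 = 1.51 kJ/s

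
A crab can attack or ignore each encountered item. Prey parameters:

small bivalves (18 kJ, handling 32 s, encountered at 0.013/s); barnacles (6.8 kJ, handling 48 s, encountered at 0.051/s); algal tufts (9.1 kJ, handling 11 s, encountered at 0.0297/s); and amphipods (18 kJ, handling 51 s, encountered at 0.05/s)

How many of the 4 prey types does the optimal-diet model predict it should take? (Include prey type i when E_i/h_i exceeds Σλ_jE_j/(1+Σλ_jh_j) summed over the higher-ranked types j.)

Rank by E/h (kJ/s): algal tufts 0.827, small bivalves 0.562, amphipods 0.353, barnacles 0.142. Include each in turn until the next type's E/h falls below the running intake rate.
Rate on top 1: 0.2037. small bivalves: 0.562 > 0.2037 → include.
Rate on top 2: 0.2894. amphipods: 0.353 > 0.2894 → include.
Rate on top 3: 0.3271. barnacles: 0.142 < 0.3271 → exclude; stop.
Optimal diet: algal tufts, small bivalves, amphipods — 3 of 4 types.

3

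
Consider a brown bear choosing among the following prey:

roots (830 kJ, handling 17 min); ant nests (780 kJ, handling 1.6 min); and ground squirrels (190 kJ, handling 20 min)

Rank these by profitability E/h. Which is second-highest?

roots

In descending order of E/h:
ant nests: 780/1.6 = 488 kJ/min
roots: 830/17 = 48.8 kJ/min
ground squirrels: 190/20 = 9.5 kJ/min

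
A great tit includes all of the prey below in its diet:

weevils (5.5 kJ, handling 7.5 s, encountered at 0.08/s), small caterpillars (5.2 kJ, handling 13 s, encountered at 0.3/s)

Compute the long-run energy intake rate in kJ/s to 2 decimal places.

0.36 kJ/s

Energy encountered per unit search time: 0.08×5.5 + 0.3×5.2 = 2 kJ/s.
Handling time per unit search time: 0.08×7.5 + 0.3×13 = 4.5.
Rate = 2/(1 + 4.5) = 0.3636 kJ/s.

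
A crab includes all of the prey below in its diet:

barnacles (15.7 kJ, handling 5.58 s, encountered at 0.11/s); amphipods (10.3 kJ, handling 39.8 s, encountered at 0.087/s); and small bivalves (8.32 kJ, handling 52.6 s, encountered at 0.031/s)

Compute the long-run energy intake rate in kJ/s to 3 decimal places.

Energy encountered per unit search time: 0.11×15.7 + 0.087×10.3 + 0.031×8.32 = 2.881 kJ/s.
Handling time per unit search time: 0.11×5.58 + 0.087×39.8 + 0.031×52.6 = 5.707.
Rate = 2.881/(1 + 5.707) = 0.4296 kJ/s.

0.430 kJ/s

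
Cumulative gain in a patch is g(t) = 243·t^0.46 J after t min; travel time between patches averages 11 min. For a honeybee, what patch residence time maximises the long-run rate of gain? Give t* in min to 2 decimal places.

9.37 min

Optimal t* satisfies g'(t*) = g(t*)/(T + t*).
g'(t) = 0.46·243·t^-0.54. Setting 0.46·243·t^-0.54 = 243·t^0.46/(11+t) gives 0.46(11+t) = t, so 0.54·t = 0.46×11.
t* = 0.46×11/0.54 = 9.37 min.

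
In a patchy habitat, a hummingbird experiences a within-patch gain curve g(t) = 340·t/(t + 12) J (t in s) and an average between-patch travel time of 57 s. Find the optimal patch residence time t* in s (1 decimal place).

26.2 s

Maximise g(t)/(T+t): set derivative to zero → g'(t)(T+t) = g(t).
g'(t) = 340·12/(t + 12)². Setting 340·12/(t+12)² = 340t/[(t+12)(57+t)] gives 12(57+t) = t(t+12), so t² = 12×57 = 684.
t* = √684 = 26.15 s.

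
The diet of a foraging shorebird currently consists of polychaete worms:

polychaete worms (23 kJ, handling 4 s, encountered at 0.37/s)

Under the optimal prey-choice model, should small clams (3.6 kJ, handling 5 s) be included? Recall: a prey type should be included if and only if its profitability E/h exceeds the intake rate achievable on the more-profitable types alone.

No

On polychaete worms alone, R = ΣλE/(1+Σλh) = 8.51/2.48 = 3.431 kJ/s.
small clams: E/h = 3.6/5 = 0.72 kJ/s.
0.72 < 3.431, so adding small clams would lower the average — exclude it.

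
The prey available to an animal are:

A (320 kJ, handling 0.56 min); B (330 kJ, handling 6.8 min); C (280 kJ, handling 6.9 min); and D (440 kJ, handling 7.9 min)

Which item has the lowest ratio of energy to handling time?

C

Profitability E/h (kJ/min): A = 320/0.56 = 571, B = 330/6.8 = 48.5, C = 280/6.9 = 40.6, D = 440/7.9 = 55.7.
Ranked: A > D > B > C.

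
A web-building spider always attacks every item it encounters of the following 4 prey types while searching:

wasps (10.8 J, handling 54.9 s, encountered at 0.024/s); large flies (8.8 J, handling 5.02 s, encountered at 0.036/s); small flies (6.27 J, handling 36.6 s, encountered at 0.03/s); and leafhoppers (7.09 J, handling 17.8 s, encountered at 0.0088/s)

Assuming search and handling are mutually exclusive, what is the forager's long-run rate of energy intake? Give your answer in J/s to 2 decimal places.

R = Σλ_iE_i / (1 + Σλ_ih_i)
Numerator: 0.024×10.8 + 0.036×8.8 + 0.03×6.27 + 0.0088×7.09 = 0.8265
Denominator: 1 + 0.024×54.9 + 0.036×5.02 + 0.03×36.6 + 0.0088×17.8 = 3.753
R = 0.8265/3.753 = 0.2202 J/s

0.22 J/s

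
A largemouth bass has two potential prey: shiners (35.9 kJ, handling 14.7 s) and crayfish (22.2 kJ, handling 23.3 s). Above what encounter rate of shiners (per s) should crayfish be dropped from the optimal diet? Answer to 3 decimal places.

0.044 per s

Drop crayfish once their profitability E₂/h₂ falls below the rate achievable on shiners alone: E₂/h₂ = λE₁/(1 + λh₁).
Solve for λ: λE₁h₂ = E₂(1 + λh₁) → λ(E₁h₂ − E₂h₁) = E₂ → λ = E₂/(E₁h₂ − E₂h₁).
λ = 22.2/(35.9×23.3 − 22.2×14.7) = 22.2/510.1 = 0.04352 per s.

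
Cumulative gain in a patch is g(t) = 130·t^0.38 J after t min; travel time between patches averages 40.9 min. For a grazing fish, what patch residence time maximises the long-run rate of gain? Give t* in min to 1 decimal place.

25.1 min

Maximise g(t)/(T+t): set derivative to zero → g'(t)(T+t) = g(t).
g'(t) = 0.38·130·t^-0.62. Setting 0.38·130·t^-0.62 = 130·t^0.38/(40.9+t) gives 0.38(40.9+t) = t, so 0.62·t = 0.38×40.9.
t* = 0.38×40.9/0.62 = 25.07 min.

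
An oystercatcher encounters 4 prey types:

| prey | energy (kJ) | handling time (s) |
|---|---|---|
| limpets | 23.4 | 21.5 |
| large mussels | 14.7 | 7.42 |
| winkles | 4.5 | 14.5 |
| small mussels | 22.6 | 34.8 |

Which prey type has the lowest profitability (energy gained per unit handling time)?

Profitability E/h (kJ/s): limpets = 23.4/21.5 = 1.09, large mussels = 14.7/7.42 = 1.98, winkles = 4.5/14.5 = 0.31, small mussels = 22.6/34.8 = 0.649.
Ranked: large mussels > limpets > small mussels > winkles.

winkles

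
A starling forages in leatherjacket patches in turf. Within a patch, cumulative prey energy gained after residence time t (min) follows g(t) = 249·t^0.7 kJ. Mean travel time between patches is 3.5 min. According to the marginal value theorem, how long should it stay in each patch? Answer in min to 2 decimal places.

By the marginal value theorem, leave when the instantaneous gain rate g'(t) equals the habitat-wide average g(t)/(T + t).
g'(t) = 0.7·249·t^-0.3. Setting 0.7·249·t^-0.3 = 249·t^0.7/(3.5+t) gives 0.7(3.5+t) = t, so 0.30·t = 0.7×3.5.
t* = 0.7×3.5/0.30 = 8.167 min.

8.17 min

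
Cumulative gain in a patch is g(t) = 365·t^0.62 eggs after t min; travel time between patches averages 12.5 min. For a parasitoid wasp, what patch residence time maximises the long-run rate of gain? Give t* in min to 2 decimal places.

20.39 min

By the marginal value theorem, leave when the instantaneous gain rate g'(t) equals the habitat-wide average g(t)/(T + t).
g'(t) = 0.62·365·t^-0.38. Setting 0.62·365·t^-0.38 = 365·t^0.62/(12.5+t) gives 0.62(12.5+t) = t, so 0.38·t = 0.62×12.5.
t* = 0.62×12.5/0.38 = 20.39 min.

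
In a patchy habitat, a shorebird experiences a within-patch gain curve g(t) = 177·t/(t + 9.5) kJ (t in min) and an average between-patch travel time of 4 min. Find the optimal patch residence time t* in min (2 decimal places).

6.16 min

By the marginal value theorem, leave when the instantaneous gain rate g'(t) equals the habitat-wide average g(t)/(T + t).
g'(t) = 177·9.5/(t + 9.5)². Setting 177·9.5/(t+9.5)² = 177t/[(t+9.5)(4+t)] gives 9.5(4+t) = t(t+9.5), so t² = 9.5×4 = 38.
t* = √38 = 6.164 min.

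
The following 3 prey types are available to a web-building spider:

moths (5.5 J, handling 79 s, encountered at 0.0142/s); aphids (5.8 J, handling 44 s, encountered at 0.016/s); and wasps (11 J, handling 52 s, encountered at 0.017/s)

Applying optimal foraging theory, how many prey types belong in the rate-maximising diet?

Profitabilities (E/h, J/s): wasps 0.212, aphids 0.132, moths 0.0696. Add prey in this order while the next type's profitability exceeds the intake rate on those already taken.
Rate on top 1: 0.09926. aphids: 0.132 > 0.09926 → include.
Rate on top 2: 0.1081. moths: 0.0696 < 0.1081 → exclude; stop.
Optimal diet: wasps, aphids — 2 of 3 types.

2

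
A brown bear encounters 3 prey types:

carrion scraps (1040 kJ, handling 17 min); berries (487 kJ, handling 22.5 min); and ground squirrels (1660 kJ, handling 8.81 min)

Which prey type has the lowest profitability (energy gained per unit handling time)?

In descending order of E/h:
ground squirrels: 1660/8.81 = 188 kJ/min
carrion scraps: 1040/17 = 61.2 kJ/min
berries: 487/22.5 = 21.6 kJ/min

berries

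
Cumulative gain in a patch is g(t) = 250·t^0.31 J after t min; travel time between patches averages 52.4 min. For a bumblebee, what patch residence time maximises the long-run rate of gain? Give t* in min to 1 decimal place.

Maximise g(t)/(T+t): set derivative to zero → g'(t)(T+t) = g(t).
g'(t) = 0.31·250·t^-0.69. Setting 0.31·250·t^-0.69 = 250·t^0.31/(52.4+t) gives 0.31(52.4+t) = t, so 0.69·t = 0.31×52.4.
t* = 0.31×52.4/0.69 = 23.54 min.

23.5 min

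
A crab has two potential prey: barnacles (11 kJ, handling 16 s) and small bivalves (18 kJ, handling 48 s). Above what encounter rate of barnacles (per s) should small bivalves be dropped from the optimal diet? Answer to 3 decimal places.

0.075 per s

Drop small bivalves once their profitability E₂/h₂ falls below the rate achievable on barnacles alone: E₂/h₂ = λE₁/(1 + λh₁).
Solve for λ: λE₁h₂ = E₂(1 + λh₁) → λ(E₁h₂ − E₂h₁) = E₂ → λ = E₂/(E₁h₂ − E₂h₁).
λ = 18/(11×48 − 18×16) = 18/240 = 0.075 per s.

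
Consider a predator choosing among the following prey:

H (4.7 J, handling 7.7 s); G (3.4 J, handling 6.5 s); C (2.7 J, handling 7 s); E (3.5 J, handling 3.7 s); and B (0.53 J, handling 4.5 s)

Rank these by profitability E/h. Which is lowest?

B

In descending order of E/h:
E: 3.5/3.7 = 0.946 J/s
H: 4.7/7.7 = 0.61 J/s
G: 3.4/6.5 = 0.523 J/s
C: 2.7/7 = 0.386 J/s
B: 0.53/4.5 = 0.118 J/s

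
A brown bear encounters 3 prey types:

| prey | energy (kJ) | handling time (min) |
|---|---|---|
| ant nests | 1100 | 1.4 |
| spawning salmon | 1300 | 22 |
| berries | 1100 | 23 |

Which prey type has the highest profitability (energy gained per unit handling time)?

In descending order of E/h:
ant nests: 1100/1.4 = 786 kJ/min
spawning salmon: 1300/22 = 59.1 kJ/min
berries: 1100/23 = 47.8 kJ/min

ant nests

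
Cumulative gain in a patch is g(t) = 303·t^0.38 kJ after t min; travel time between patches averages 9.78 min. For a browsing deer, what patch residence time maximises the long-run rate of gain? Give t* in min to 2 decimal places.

By the marginal value theorem, leave when the instantaneous gain rate g'(t) equals the habitat-wide average g(t)/(T + t).
g'(t) = 0.38·303·t^-0.62. Setting 0.38·303·t^-0.62 = 303·t^0.38/(9.78+t) gives 0.38(9.78+t) = t, so 0.62·t = 0.38×9.78.
t* = 0.38×9.78/0.62 = 5.994 min.

5.99 min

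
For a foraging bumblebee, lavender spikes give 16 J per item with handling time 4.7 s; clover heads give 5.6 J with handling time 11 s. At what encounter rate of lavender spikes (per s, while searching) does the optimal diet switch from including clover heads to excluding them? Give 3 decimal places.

The zero-one rule: include clover heads iff E₂/h₂ > λE₁/(1+λh₁). Equality gives the switch point.
λE₁h₂ = E₂ + λE₂h₁ ⇒ λ = E₂/(E₁h₂ − E₂h₁) = 5.6/(176 − 26.32) = 0.03741 per s.

0.037 per s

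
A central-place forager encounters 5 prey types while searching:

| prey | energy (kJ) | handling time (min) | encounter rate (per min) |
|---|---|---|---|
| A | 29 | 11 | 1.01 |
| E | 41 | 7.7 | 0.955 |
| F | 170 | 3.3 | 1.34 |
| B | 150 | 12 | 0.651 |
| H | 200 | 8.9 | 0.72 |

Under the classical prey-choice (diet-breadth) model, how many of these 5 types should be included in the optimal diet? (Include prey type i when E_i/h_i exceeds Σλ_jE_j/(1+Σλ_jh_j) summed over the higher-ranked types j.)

Rank by E/h (kJ/min): F 51.5, H 22.5, B 12.5, E 5.32, A 2.64. Include each in turn until the next type's E/h falls below the running intake rate.
Rate on top 1: 42.01. H: 22.5 < 42.01 → exclude; stop.
Optimal diet: F — 1 of 5 types.

1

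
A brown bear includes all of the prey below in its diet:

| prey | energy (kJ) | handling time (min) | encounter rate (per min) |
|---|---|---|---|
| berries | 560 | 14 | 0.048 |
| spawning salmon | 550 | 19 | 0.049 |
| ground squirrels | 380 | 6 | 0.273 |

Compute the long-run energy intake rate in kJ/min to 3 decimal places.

37.154 kJ/min

Energy encountered per unit search time: 0.048×560 + 0.049×550 + 0.273×380 = 157.6 kJ/min.
Handling time per unit search time: 0.048×14 + 0.049×19 + 0.273×6 = 3.241.
Rate = 157.6/(1 + 3.241) = 37.15 kJ/min.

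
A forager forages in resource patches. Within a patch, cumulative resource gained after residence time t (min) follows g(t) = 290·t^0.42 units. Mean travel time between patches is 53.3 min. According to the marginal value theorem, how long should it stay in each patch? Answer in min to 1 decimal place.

Maximise g(t)/(T+t): set derivative to zero → g'(t)(T+t) = g(t).
g'(t) = 0.42·290·t^-0.58. Setting 0.42·290·t^-0.58 = 290·t^0.42/(53.3+t) gives 0.42(53.3+t) = t, so 0.58·t = 0.42×53.3.
t* = 0.42×53.3/0.58 = 38.6 min.

38.6 min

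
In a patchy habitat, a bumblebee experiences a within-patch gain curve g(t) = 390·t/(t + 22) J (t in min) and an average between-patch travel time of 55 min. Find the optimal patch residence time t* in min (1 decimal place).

34.8 min

By the marginal value theorem, leave when the instantaneous gain rate g'(t) equals the habitat-wide average g(t)/(T + t).
g'(t) = 390·22/(t + 22)². Setting 390·22/(t+22)² = 390t/[(t+22)(55+t)] gives 22(55+t) = t(t+22), so t² = 22×55 = 1210.
t* = √1210 = 34.79 min.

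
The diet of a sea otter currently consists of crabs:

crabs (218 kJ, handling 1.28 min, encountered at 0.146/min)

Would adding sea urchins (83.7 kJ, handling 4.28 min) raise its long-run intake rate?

Current rate: (0.146×218)/(1 + 0.146×1.28) = 26.82 kJ/min.
Profitability of sea urchins: 83.7/4.28 = 19.56 kJ/min.
Since 19.56 < R, time spent handling sea urchins is better spent searching.

No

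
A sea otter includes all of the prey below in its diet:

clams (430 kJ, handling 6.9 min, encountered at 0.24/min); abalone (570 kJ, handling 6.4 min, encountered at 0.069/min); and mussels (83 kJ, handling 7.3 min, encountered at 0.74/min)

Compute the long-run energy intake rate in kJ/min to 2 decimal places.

24.00 kJ/min

Energy encountered per unit search time: 0.24×430 + 0.069×570 + 0.74×83 = 204 kJ/min.
Handling time per unit search time: 0.24×6.9 + 0.069×6.4 + 0.74×7.3 = 7.5.
Rate = 204/(1 + 7.5) = 24 kJ/min.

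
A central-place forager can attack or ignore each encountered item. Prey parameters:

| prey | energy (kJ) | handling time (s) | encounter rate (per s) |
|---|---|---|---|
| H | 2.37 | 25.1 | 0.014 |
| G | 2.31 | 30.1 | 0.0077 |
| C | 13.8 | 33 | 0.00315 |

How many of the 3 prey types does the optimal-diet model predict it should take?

Profitabilities (E/h, kJ/s): C 0.418, H 0.0944, G 0.0767. Add prey in this order while the next type's profitability exceeds the intake rate on those already taken.
Rate on top 1: 0.03938. H: 0.0944 > 0.03938 → include.
Rate on top 2: 0.05267. G: 0.0767 > 0.05267 → include.
Optimal diet: C, H, G — 3 of 3 types.

3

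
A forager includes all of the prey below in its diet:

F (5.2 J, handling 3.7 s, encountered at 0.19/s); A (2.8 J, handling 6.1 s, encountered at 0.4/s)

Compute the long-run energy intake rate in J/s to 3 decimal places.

R = Σλ_iE_i / (1 + Σλ_ih_i)
Numerator: 0.19×5.2 + 0.4×2.8 = 2.108
Denominator: 1 + 0.19×3.7 + 0.4×6.1 = 4.143
R = 2.108/4.143 = 0.5088 J/s

0.509 J/s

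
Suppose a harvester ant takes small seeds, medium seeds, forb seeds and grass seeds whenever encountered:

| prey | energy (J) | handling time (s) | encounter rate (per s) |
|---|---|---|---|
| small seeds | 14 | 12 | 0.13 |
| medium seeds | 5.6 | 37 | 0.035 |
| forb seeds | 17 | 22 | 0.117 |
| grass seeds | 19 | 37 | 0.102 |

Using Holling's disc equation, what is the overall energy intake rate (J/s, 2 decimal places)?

R = Σλ_iE_i / (1 + Σλ_ih_i)
Numerator: 0.13×14 + 0.035×5.6 + 0.117×17 + 0.102×19 = 5.943
Denominator: 1 + 0.13×12 + 0.035×37 + 0.117×22 + 0.102×37 = 10.2
R = 5.943/10.2 = 0.5825 J/s

0.58 J/s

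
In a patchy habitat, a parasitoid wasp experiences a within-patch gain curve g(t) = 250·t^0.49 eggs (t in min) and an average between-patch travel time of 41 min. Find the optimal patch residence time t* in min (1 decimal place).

39.4 min

Maximise g(t)/(T+t): set derivative to zero → g'(t)(T+t) = g(t).
g'(t) = 0.49·250·t^-0.51. Setting 0.49·250·t^-0.51 = 250·t^0.49/(41+t) gives 0.49(41+t) = t, so 0.51·t = 0.49×41.
t* = 0.49×41/0.51 = 39.39 min.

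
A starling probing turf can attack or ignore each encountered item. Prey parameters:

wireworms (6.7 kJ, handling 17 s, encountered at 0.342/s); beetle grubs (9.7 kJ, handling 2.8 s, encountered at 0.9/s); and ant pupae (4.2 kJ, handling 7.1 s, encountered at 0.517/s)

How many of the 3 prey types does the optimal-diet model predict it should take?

1

E/h in descending order: beetle grubs 3.46, ant pupae 0.592, wireworms 0.394 kJ/s. The optimal diet is the largest prefix of this list for which every included type satisfies E_i/h_i > R on the types above it.
Rate on top 1: 2.48. ant pupae: 0.592 < 2.48 → exclude; stop.
Optimal diet: beetle grubs — 1 of 3 types.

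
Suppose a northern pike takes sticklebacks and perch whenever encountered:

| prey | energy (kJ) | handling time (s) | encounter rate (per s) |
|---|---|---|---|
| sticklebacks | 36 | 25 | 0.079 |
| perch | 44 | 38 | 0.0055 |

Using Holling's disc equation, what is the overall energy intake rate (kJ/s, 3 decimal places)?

R = (0.079×36 + 0.0055×44) / (1 + 0.079×25 + 0.0055×38) = 3.086/3.184 = 0.9692 kJ/s.

0.969 kJ/s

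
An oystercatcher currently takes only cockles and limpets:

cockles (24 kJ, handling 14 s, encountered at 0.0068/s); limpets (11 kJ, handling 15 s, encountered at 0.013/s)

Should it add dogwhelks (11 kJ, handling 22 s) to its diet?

Current rate: (0.0068×24 + 0.013×11)/(1 + 0.0068×14 + 0.013×15) = 0.2373 kJ/s.
Profitability of dogwhelks: 11/22 = 0.5 kJ/s.
Since 0.5 > R, including dogwhelks increases the long-run rate.

Yes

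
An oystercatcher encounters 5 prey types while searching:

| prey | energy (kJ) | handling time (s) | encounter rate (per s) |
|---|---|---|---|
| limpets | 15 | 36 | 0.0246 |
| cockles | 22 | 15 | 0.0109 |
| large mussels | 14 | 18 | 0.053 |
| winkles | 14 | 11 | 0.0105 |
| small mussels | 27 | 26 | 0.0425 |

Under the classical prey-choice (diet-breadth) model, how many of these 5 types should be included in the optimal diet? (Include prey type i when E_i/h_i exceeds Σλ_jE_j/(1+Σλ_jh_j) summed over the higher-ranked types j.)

4

E/h in descending order: cockles 1.47, winkles 1.27, small mussels 1.04, large mussels 0.778, limpets 0.417 kJ/s. The optimal diet is the largest prefix of this list for which every included type satisfies E_i/h_i > R on the types above it.
Rate on top 1: 0.2061. winkles: 1.27 > 0.2061 → include.
Rate on top 2: 0.3024. small mussels: 1.04 > 0.3024 → include.
Rate on top 3: 0.6436. large mussels: 0.778 > 0.6436 → include.
Rate on top 4: 0.6819. limpets: 0.417 < 0.6819 → exclude; stop.
Optimal diet: cockles, winkles, small mussels, large mussels — 4 of 5 types.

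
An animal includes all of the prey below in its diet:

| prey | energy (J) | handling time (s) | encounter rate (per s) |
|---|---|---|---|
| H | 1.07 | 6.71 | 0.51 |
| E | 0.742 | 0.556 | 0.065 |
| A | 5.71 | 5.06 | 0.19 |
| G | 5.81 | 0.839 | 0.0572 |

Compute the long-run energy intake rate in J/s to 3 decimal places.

R = (0.51×1.07 + 0.065×0.742 + 0.19×5.71 + 0.0572×5.81) / (1 + 0.51×6.71 + 0.065×0.556 + 0.19×5.06 + 0.0572×0.839) = 2.011/5.468 = 0.3678 J/s.

0.368 J/s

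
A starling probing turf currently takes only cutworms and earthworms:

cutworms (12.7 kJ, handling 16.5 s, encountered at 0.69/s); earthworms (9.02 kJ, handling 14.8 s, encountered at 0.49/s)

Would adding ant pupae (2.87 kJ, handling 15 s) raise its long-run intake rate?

On cutworms and earthworms alone, R = ΣλE/(1+Σλh) = 13.18/19.64 = 0.6713 kJ/s.
ant pupae: E/h = 2.87/15 = 0.1913 kJ/s.
Since 0.1913 < R, time spent handling ant pupae is better spent searching.

No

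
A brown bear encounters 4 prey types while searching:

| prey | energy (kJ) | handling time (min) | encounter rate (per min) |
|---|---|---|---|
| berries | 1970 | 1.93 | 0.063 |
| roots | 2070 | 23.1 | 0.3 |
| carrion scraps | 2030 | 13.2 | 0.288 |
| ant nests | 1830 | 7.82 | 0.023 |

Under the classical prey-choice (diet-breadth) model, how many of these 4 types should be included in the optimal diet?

Rank by E/h (kJ/min): berries 1.02e+03, ant nests 234, carrion scraps 154, roots 89.6. Include each in turn until the next type's E/h falls below the running intake rate.
Rate on top 1: 110.7. ant nests: 234 > 110.7 → include.
Rate on top 2: 127.7. carrion scraps: 154 > 127.7 → include.
Rate on top 3: 147.1. roots: 89.6 < 147.1 → exclude; stop.
Optimal diet: berries, ant nests, carrion scraps — 3 of 4 types.

3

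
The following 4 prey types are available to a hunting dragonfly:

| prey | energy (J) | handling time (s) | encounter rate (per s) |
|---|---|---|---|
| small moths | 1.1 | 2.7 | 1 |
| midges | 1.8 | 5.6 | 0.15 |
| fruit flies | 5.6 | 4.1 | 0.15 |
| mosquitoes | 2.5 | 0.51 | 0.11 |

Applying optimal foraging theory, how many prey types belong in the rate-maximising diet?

E/h in descending order: mosquitoes 4.9, fruit flies 1.37, small moths 0.407, midges 0.321 J/s. The optimal diet is the largest prefix of this list for which every included type satisfies E_i/h_i > R on the types above it.
Rate on top 1: 0.2604. fruit flies: 1.37 > 0.2604 → include.
Rate on top 2: 0.6672. small moths: 0.407 < 0.6672 → exclude; stop.
Optimal diet: mosquitoes, fruit flies — 2 of 4 types.

2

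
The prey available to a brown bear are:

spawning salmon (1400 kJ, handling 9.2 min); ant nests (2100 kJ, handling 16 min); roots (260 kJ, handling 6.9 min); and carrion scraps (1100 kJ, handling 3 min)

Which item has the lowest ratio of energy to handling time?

roots

Profitability E/h (kJ/min): spawning salmon = 1400/9.2 = 152, ant nests = 2100/16 = 131, roots = 260/6.9 = 37.7, carrion scraps = 1100/3 = 367.
Ranked: carrion scraps > spawning salmon > ant nests > roots.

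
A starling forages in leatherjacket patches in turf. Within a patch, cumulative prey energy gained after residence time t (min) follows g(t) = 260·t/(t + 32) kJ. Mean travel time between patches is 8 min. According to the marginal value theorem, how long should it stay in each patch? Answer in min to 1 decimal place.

16.0 min

By the marginal value theorem, leave when the instantaneous gain rate g'(t) equals the habitat-wide average g(t)/(T + t).
g'(t) = 260·32/(t + 32)². Setting 260·32/(t+32)² = 260t/[(t+32)(8+t)] gives 32(8+t) = t(t+32), so t² = 32×8 = 256.
t* = √256 = 16 min.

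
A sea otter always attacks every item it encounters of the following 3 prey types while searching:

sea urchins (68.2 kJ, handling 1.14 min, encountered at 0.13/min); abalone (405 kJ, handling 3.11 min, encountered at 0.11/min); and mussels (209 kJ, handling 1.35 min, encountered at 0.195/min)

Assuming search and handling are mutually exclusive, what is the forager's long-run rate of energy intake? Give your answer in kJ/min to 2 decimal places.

Energy encountered per unit search time: 0.13×68.2 + 0.11×405 + 0.195×209 = 94.17 kJ/min.
Handling time per unit search time: 0.13×1.14 + 0.11×3.11 + 0.195×1.35 = 0.7536.
Rate = 94.17/(1 + 0.7536) = 53.7 kJ/min.

53.70 kJ/min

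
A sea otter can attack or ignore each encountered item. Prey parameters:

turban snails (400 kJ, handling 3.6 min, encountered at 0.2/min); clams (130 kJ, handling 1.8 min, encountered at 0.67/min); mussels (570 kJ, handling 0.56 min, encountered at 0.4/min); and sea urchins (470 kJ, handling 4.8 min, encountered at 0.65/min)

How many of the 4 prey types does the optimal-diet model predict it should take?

Rank by E/h (kJ/min): mussels 1.02e+03, turban snails 111, sea urchins 97.9, clams 72.2. Include each in turn until the next type's E/h falls below the running intake rate.
Rate on top 1: 186.3. turban snails: 111 < 186.3 → exclude; stop.
Optimal diet: mussels — 1 of 4 types.

1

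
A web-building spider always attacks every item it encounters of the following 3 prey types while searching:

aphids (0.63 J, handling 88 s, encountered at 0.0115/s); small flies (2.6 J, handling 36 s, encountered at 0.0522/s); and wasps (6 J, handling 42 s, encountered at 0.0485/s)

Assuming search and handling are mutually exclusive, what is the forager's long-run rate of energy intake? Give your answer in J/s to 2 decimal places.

0.07 J/s

R = (0.0115×0.63 + 0.0522×2.6 + 0.0485×6) / (1 + 0.0115×88 + 0.0522×36 + 0.0485×42) = 0.434/5.928 = 0.0732 J/s.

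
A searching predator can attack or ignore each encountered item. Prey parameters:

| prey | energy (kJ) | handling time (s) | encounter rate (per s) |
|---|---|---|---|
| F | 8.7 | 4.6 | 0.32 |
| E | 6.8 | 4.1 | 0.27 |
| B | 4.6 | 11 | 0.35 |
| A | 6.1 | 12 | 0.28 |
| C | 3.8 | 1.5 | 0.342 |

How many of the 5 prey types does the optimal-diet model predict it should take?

3

Profitabilities (E/h, kJ/s): C 2.53, F 1.89, E 1.66, A 0.508, B 0.418. Add prey in this order while the next type's profitability exceeds the intake rate on those already taken.
Rate on top 1: 0.859. F: 1.89 > 0.859 → include.
Rate on top 2: 1.368. E: 1.66 > 1.368 → include.
Rate on top 3: 1.447. A: 0.508 < 1.447 → exclude; stop.
Optimal diet: C, F, E — 3 of 5 types.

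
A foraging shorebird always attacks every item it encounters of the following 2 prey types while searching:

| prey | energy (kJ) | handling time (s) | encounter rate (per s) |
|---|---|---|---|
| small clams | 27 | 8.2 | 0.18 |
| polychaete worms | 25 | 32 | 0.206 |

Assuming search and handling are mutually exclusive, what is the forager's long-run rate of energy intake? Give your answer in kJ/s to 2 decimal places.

1.10 kJ/s

R = (0.18×27 + 0.206×25) / (1 + 0.18×8.2 + 0.206×32) = 10.01/9.068 = 1.104 kJ/s.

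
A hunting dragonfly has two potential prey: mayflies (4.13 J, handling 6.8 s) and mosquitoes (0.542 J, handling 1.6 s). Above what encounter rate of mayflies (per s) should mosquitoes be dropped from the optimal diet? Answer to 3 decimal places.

0.185 per s

Drop mosquitoes once their profitability E₂/h₂ falls below the rate achievable on mayflies alone: E₂/h₂ = λE₁/(1 + λh₁).
Solve for λ: λE₁h₂ = E₂(1 + λh₁) → λ(E₁h₂ − E₂h₁) = E₂ → λ = E₂/(E₁h₂ − E₂h₁).
λ = 0.542/(4.13×1.6 − 0.542×6.8) = 0.542/2.922 = 0.1855 per s.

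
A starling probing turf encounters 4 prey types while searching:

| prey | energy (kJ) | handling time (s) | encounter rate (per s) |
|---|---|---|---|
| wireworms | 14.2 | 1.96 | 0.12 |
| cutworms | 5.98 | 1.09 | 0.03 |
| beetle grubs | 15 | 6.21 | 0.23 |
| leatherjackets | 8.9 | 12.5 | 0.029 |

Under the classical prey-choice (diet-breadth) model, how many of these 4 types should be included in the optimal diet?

Profitabilities (E/h, kJ/s): wireworms 7.24, cutworms 5.49, beetle grubs 2.42, leatherjackets 0.712. Add prey in this order while the next type's profitability exceeds the intake rate on those already taken.
Rate on top 1: 1.38. cutworms: 5.49 > 1.38 → include.
Rate on top 2: 1.485. beetle grubs: 2.42 > 1.485 → include.
Rate on top 3: 1.978. leatherjackets: 0.712 < 1.978 → exclude; stop.
Optimal diet: wireworms, cutworms, beetle grubs — 3 of 4 types.

3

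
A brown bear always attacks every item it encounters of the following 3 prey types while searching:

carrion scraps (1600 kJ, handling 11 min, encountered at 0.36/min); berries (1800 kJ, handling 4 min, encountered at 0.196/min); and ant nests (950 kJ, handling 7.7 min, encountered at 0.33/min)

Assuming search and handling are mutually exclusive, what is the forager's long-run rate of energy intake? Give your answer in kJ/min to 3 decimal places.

149.946 kJ/min

Energy encountered per unit search time: 0.36×1600 + 0.196×1800 + 0.33×950 = 1242 kJ/min.
Handling time per unit search time: 0.36×11 + 0.196×4 + 0.33×7.7 = 7.285.
Rate = 1242/(1 + 7.285) = 149.9 kJ/min.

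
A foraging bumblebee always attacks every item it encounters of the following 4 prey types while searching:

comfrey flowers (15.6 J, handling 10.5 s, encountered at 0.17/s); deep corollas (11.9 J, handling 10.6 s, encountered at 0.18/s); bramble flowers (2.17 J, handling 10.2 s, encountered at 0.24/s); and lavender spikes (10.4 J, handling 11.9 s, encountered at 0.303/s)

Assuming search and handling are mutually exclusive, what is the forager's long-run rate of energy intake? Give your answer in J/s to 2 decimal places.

0.79 J/s

Energy encountered per unit search time: 0.17×15.6 + 0.18×11.9 + 0.24×2.17 + 0.303×10.4 = 8.466 J/s.
Handling time per unit search time: 0.17×10.5 + 0.18×10.6 + 0.24×10.2 + 0.303×11.9 = 9.747.
Rate = 8.466/(1 + 9.747) = 0.7878 J/s.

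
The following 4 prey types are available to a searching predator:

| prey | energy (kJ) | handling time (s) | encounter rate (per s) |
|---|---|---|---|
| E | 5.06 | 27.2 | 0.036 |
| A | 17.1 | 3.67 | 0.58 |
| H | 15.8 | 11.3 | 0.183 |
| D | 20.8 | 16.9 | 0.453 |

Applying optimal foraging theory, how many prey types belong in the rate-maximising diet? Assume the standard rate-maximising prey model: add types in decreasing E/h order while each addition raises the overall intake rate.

Rank by E/h (kJ/s): A 4.66, H 1.4, D 1.23, E 0.186. Include each in turn until the next type's E/h falls below the running intake rate.
Rate on top 1: 3.17. H: 1.4 < 3.17 → exclude; stop.
Optimal diet: A — 1 of 4 types.

1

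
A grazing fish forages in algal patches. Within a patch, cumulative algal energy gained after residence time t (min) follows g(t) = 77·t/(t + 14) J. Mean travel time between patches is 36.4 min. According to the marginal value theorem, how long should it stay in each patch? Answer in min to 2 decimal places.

22.57 min

Optimal t* satisfies g'(t*) = g(t*)/(T + t*).
g'(t) = 77·14/(t + 14)². Setting 77·14/(t+14)² = 77t/[(t+14)(36.4+t)] gives 14(36.4+t) = t(t+14), so t² = 14×36.4 = 509.6.
t* = √509.6 = 22.57 min.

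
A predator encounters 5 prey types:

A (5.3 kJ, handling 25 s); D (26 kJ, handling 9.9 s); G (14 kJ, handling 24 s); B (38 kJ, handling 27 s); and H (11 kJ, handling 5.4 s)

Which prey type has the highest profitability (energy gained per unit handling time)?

D

Profitability E/h (kJ/s): A = 5.3/25 = 0.212, D = 26/9.9 = 2.63, G = 14/24 = 0.583, B = 38/27 = 1.41, H = 11/5.4 = 2.04.
Ranked: D > H > B > G > A.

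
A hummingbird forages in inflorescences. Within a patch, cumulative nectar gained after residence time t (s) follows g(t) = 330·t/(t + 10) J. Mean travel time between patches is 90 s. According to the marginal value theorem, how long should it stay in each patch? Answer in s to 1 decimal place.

30.0 s

By the marginal value theorem, leave when the instantaneous gain rate g'(t) equals the habitat-wide average g(t)/(T + t).
g'(t) = 330·10/(t + 10)². Setting 330·10/(t+10)² = 330t/[(t+10)(90+t)] gives 10(90+t) = t(t+10), so t² = 10×90 = 900.
t* = √900 = 30 s.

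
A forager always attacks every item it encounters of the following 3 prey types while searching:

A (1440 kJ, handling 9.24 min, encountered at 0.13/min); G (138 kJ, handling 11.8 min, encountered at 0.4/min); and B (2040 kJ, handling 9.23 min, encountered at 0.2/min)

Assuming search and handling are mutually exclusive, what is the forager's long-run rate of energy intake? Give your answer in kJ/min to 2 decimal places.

Energy encountered per unit search time: 0.13×1440 + 0.4×138 + 0.2×2040 = 650.4 kJ/min.
Handling time per unit search time: 0.13×9.24 + 0.4×11.8 + 0.2×9.23 = 7.767.
Rate = 650.4/(1 + 7.767) = 74.19 kJ/min.

74.19 kJ/min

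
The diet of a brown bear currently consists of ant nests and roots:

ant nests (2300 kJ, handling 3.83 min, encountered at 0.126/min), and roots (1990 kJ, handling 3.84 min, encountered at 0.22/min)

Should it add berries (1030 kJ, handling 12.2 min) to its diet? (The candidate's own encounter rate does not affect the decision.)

No

On ant nests and roots alone, R = ΣλE/(1+Σλh) = 727.6/2.327 = 312.6 kJ/min.
berries: E/h = 1030/12.2 = 84.43 kJ/min.
Since 84.43 < R, time spent handling berries is better spent searching.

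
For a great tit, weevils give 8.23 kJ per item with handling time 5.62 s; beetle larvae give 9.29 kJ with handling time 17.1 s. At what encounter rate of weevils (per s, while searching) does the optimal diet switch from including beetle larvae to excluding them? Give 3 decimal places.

Drop beetle larvae once their profitability E₂/h₂ falls below the rate achievable on weevils alone: E₂/h₂ = λE₁/(1 + λh₁).
Solve for λ: λE₁h₂ = E₂(1 + λh₁) → λ(E₁h₂ − E₂h₁) = E₂ → λ = E₂/(E₁h₂ − E₂h₁).
λ = 9.29/(8.23×17.1 − 9.29×5.62) = 9.29/88.52 = 0.1049 per s.

0.105 per s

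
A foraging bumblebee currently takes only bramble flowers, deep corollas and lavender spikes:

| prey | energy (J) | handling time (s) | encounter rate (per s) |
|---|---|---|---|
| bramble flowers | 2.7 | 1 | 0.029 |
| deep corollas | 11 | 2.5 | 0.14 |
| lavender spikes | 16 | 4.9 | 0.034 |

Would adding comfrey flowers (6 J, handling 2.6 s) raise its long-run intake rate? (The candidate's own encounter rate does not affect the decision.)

On bramble flowers, deep corollas and lavender spikes alone, R = ΣλE/(1+Σλh) = 2.162/1.546 = 1.399 J/s.
Profitability of comfrey flowers: 6/2.6 = 2.308 J/s.
Since 2.308 > R, including comfrey flowers increases the long-run rate.

Yes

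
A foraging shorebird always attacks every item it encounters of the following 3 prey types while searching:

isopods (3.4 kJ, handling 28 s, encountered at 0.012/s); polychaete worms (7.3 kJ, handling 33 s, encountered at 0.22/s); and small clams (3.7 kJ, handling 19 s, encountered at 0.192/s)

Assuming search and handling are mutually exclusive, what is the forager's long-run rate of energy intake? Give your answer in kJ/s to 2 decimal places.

Energy encountered per unit search time: 0.012×3.4 + 0.22×7.3 + 0.192×3.7 = 2.357 kJ/s.
Handling time per unit search time: 0.012×28 + 0.22×33 + 0.192×19 = 11.24.
Rate = 2.357/(1 + 11.24) = 0.1925 kJ/s.

0.19 kJ/s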